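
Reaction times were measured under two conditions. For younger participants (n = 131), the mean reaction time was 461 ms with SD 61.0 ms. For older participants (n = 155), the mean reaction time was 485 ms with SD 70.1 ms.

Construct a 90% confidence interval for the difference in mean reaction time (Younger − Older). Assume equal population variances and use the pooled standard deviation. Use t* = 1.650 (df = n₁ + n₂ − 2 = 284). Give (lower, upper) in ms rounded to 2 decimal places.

(-36.94, -11.06)

Pooled variance s_p² = [130·61.0² + 154·70.1²] / (131+155−2) = 4367.9139, so s_p = 66.0902.
SE_diff = s_p·√(1/n₁ + 1/n₂) = 66.0902·√(1/131 + 1/155) = 7.8437.
t* = 1.650; margin = 1.650 × 7.8437 = 12.9421.
Difference = 461 − 485 = -24.0000.
-24.0000 ± 12.9421 → (-36.94, -11.06).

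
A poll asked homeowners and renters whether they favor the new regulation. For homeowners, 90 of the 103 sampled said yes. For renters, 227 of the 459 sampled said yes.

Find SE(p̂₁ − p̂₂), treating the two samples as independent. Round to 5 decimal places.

Sample proportions: 90/103 = 0.8738, 227/459 = 0.4946.
Each SE is √(p̂(1−p̂)/n): √(0.8738·0.1262/103) = 0.03272 and √(0.4946·0.5054/459) = 0.02334.
SE(p̂₁ − p̂₂) = √(SE₁² + SE₂²) = √(0.0010705984 + 0.0005447556) = 0.04019, since the two samples are independent.

0.04019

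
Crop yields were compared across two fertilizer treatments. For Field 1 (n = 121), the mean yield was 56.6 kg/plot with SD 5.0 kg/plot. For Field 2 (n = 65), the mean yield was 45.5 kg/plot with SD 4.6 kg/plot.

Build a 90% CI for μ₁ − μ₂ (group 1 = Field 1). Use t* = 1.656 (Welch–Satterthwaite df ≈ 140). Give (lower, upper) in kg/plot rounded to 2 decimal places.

(9.89, 12.31)

Per-group SEs: s₁/√n₁ = 5.0/√121 = 0.4545, s₂/√n₂ = 4.6/√65 = 0.5706.
Unpooled SE of the difference: √(0.20657025 + 0.32558436) = 0.7295.
Margin of error = t* · SE = 1.656 × 0.7295 = 1.2081.
x̄₁ − x̄₂ = 56.6 − 45.5 = 11.1000.
CI: 11.1000 ± 1.2081 = (9.89, 12.31).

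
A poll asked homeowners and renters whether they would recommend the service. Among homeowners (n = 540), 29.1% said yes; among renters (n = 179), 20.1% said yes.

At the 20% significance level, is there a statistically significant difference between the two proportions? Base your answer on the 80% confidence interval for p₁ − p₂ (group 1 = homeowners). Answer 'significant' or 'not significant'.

significant

SE₁ = √(p̂₁(1−p̂₁)/n₁) = √(0.2910·0.7090/540) = 0.01955; SE₂ = √(0.2010·0.7990/179) = 0.02995.
Independent samples: SE of the difference = √(SE₁² + SE₂²) = √(0.0003822025 + 0.0008970025) = 0.03577.
z* for 80% confidence is 1.282, so the margin of error is 1.282 × 0.03577 = 0.04586.
Point estimate p̂₁ − p̂₂ = 0.2910 − 0.2010 = 0.0900.
0.0900 ± 0.04586 → (0.04414, 0.13586).
The interval (0.04414, 0.13586) does not contain 0, so the difference is significant.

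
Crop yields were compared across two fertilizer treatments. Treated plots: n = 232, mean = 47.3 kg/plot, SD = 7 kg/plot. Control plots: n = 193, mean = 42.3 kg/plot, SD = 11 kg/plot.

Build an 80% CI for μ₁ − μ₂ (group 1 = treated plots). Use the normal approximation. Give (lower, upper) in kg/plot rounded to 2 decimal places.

Standard errors of each mean: 7/√232 = 0.4596 and 11/√193 = 0.7918.
SE(x̄₁ − x̄₂) = √(0.4596² + 0.7918²) = 0.9155 for independent samples with unequal variances.
With z* = 1.282, the margin is 1.282 × 0.9155 = 1.1737.
x̄₁ − x̄₂ = 47.3 − 42.3 = 5.0000; the interval is 5.0000 ± 1.1737 = (3.83, 6.17).

(3.83, 6.17)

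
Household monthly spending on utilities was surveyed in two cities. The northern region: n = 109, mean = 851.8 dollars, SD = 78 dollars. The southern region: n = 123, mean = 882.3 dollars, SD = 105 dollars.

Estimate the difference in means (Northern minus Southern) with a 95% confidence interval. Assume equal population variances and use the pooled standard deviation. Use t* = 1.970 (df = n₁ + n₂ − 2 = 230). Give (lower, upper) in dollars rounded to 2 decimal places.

(-54.68, -6.32)

Pooled variance s_p² = [108·78² + 122·105²] / (109+123−2) = 8704.8783, so s_p = 93.2999.
SE_diff = s_p·√(1/n₁ + 1/n₂) = 93.2999·√(1/109 + 1/123) = 12.2732.
t* = 1.970; margin = 1.970 × 12.2732 = 24.1782.
Difference = 851.8 − 882.3 = -30.5000.
-30.5000 ± 24.1782 → (-54.68, -6.32).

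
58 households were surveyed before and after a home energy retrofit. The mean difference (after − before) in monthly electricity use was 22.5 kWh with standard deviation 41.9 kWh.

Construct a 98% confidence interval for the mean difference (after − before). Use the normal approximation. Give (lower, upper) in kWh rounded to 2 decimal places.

(9.70, 35.30)

Paired design: SE = s_d/√n = 41.9/√58 = 5.5017.
z* = 2.326; margin of error = 2.326 × 5.5017 = 12.7970.
22.5 ± 12.7970 → (9.70, 35.30).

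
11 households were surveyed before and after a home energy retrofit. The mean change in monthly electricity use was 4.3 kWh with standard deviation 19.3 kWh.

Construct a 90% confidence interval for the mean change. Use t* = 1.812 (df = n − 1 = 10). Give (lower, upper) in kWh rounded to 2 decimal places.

(-6.24, 14.84)

Paired design: SE = s_d/√n = 19.3/√11 = 5.8192.
t* = 1.812; margin of error = 1.812 × 5.8192 = 10.5444.
4.3 ± 10.5444 → (-6.24, 14.84).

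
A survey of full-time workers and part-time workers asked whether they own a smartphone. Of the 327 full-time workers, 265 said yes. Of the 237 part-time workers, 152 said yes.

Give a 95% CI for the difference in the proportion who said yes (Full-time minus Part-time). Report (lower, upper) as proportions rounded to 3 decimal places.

p̂₁ = 265/327 = 0.8104 and p̂₂ = 152/237 = 0.6414.
SE₁ = √(p̂₁(1−p̂₁)/n₁) = √(0.8104·0.1896/327) = 0.02168; SE₂ = √(0.6414·0.3586/237) = 0.03115.
Independent samples: SE of the difference = √(SE₁² + SE₂²) = √(0.0004700224 + 0.0009703225) = 0.03795.
z* for 95% confidence is 1.960, so the margin of error is 1.960 × 0.03795 = 0.07438.
Point estimate p̂₁ − p̂₂ = 0.8104 − 0.6414 = 0.1690.
0.1690 ± 0.07438 → (0.095, 0.243).

(0.095, 0.243)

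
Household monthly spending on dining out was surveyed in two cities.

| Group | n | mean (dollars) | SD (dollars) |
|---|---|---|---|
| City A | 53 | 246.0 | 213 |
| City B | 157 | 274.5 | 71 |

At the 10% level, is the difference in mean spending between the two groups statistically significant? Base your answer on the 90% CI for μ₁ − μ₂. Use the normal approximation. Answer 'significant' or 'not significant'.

not significant

Per-group SEs: s₁/√n₁ = 213/√53 = 29.2578, s₂/√n₂ = 71/√157 = 5.6664.
Unpooled SE of the difference: √(856.01886084 + 32.10808896) = 29.8015.
Margin of error = z* · SE = 1.645 × 29.8015 = 49.0235.
x̄₁ − x̄₂ = 246.0 − 274.5 = -28.5000.
CI: -28.5000 ± 49.0235 = (-77.5235, 20.5235).
The interval (-77.5235, 20.5235) contains 0, so the difference is not significant.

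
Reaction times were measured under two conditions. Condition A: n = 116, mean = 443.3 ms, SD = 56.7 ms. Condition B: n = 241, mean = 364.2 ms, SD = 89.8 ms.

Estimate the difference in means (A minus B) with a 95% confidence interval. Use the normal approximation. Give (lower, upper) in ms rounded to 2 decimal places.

(63.77, 94.43)

SE₁ = s₁/√n₁ = 56.7/√116 = 5.2645; SE₂ = 89.8/√241 = 5.7845.
Independent samples, unequal variances: SE_diff = √(SE₁² + SE₂²) = √(27.71496025 + 33.46044025) = 7.8215.
z* = 1.960, so margin of error = 1.960 × 7.8215 = 15.3301.
Difference in means = 443.3 − 364.2 = 79.1000.
79.1000 ± 15.3301 → (63.77, 94.43).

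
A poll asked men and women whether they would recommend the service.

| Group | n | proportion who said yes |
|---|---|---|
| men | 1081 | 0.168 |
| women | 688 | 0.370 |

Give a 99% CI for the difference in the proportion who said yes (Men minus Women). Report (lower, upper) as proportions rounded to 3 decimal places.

The two standard errors are √(0.1680×0.8320/1081) = 0.01137 and √(0.3700×0.6300/688) = 0.01841.
Because the samples are independent, SE_diff = √(0.01137² + 0.01841²) = 0.02164.
Using z* = 2.576 for 99%, ME = 2.576 × 0.02164 = 0.05574.
p̂₁ − p̂₂ = -0.2020; interval -0.2020 ± 0.05574 gives (-0.258, -0.146).

(-0.258, -0.146)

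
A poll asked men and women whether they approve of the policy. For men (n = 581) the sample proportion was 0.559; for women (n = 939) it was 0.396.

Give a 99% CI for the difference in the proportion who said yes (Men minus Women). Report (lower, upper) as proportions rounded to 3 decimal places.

(0.096, 0.230)

Each SE is √(p̂(1−p̂)/n): √(0.5590·0.4410/581) = 0.02060 and √(0.3960·0.6040/939) = 0.01596.
SE(p̂₁ − p̂₂) = √(SE₁² + SE₂²) = √(0.00042436 + 0.0002547216) = 0.02606, since the two samples are independent.
At 99% confidence z* = 2.576; margin = 2.576 × 0.02606 = 0.06713.
The difference is 0.5590 − 0.3960 = 0.1630, so the interval is 0.1630 ± 0.06713 = (0.096, 0.230).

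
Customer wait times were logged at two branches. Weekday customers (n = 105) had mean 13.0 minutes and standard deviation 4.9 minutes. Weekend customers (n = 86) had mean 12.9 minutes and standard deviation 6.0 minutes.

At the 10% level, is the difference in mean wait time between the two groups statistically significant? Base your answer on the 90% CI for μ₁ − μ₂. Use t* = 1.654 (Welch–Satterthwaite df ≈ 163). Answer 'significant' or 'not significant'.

not significant

Per-group SEs: s₁/√n₁ = 4.9/√105 = 0.4782, s₂/√n₂ = 6.0/√86 = 0.6470.
Unpooled SE of the difference: √(0.22867524 + 0.418609) = 0.8045.
Margin of error = t* · SE = 1.654 × 0.8045 = 1.3306.
x̄₁ − x̄₂ = 13.0 − 12.9 = 0.1000.
CI: 0.1000 ± 1.3306 = (-1.2306, 1.4306).
The interval (-1.2306, 1.4306) contains 0, so the difference is not significant.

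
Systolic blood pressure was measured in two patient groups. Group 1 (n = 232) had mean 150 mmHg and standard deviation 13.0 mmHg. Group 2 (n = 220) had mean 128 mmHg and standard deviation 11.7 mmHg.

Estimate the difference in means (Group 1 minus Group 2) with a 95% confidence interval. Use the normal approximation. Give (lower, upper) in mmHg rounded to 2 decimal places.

Standard errors of each mean: 13.0/√232 = 0.8535 and 11.7/√220 = 0.7888.
SE(x̄₁ − x̄₂) = √(0.8535² + 0.7888²) = 1.1622 for independent samples with unequal variances.
With z* = 1.960, the margin is 1.960 × 1.1622 = 2.2779.
x̄₁ − x̄₂ = 150 − 128 = 22.0000; the interval is 22.0000 ± 2.2779 = (19.72, 24.28).

(19.72, 24.28)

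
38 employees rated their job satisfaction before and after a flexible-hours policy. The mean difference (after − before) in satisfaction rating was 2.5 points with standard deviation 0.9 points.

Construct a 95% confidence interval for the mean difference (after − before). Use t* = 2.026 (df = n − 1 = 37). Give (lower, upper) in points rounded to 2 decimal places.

(2.20, 2.80)

Paired design: SE = s_d/√n = 0.9/√38 = 0.1460.
t* = 2.026; margin of error = 2.026 × 0.1460 = 0.2958.
2.5 ± 0.2958 → (2.20, 2.80).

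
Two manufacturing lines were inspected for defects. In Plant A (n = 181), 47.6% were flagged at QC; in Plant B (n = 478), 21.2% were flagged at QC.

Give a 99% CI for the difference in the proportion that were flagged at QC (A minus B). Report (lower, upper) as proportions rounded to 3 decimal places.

SE₁ = √(p̂₁(1−p̂₁)/n₁) = √(0.4760·0.5240/181) = 0.03712; SE₂ = √(0.2120·0.7880/478) = 0.01869.
Independent samples: SE of the difference = √(SE₁² + SE₂²) = √(0.0013778944 + 0.0003493161) = 0.04156.
z* for 99% confidence is 2.576, so the margin of error is 2.576 × 0.04156 = 0.10706.
Point estimate p̂₁ − p̂₂ = 0.4760 − 0.2120 = 0.2640.
0.2640 ± 0.10706 → (0.157, 0.371).

(0.157, 0.371)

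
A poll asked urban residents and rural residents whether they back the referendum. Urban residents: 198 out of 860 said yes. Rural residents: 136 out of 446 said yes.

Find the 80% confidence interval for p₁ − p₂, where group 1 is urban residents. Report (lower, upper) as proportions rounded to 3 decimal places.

Sample proportions: 198/860 = 0.2302, 136/446 = 0.3049.
Each SE is √(p̂(1−p̂)/n): √(0.2302·0.7698/860) = 0.01435 and √(0.3049·0.6951/446) = 0.02180.
SE(p̂₁ − p̂₂) = √(SE₁² + SE₂²) = √(0.0002059225 + 0.00047524) = 0.02610, since the two samples are independent.
At 80% confidence z* = 1.282; margin = 1.282 × 0.02610 = 0.03346.
The difference is 0.2302 − 0.3049 = -0.0747, so the interval is -0.0747 ± 0.03346 = (-0.108, -0.041).

(-0.108, -0.041)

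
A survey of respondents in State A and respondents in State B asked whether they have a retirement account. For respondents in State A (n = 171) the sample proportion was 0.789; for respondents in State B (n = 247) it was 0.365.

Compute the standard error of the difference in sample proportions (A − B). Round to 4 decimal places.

SE₁ = √(p̂₁(1−p̂₁)/n₁) = √(0.7890·0.2110/171) = 0.03120; SE₂ = √(0.3650·0.6350/247) = 0.03063.
Independent samples: SE of the difference = √(SE₁² + SE₂²) = √(0.00097344 + 0.0009381969) = 0.04372.

0.0437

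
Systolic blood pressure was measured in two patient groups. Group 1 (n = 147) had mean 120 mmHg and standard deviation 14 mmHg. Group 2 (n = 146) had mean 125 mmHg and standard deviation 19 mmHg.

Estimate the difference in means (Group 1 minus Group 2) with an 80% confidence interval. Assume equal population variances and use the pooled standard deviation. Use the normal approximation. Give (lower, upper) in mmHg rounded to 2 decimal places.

s_p = √[((n₁−1)s₁² + (n₂−1)s₂²)/(n₁+n₂−2)] = √[(146·14² + 145·19²)/291] = 16.6798.
SE = 16.6798·√(1/147 + 1/146) = 1.9489.
With z* = 1.282, margin = 1.282 × 1.9489 = 2.4985.
x̄₁ − x̄₂ = 120 − 125 = -5.0000; interval -5.0000 ± 2.4985 = (-7.50, -2.50).

(-7.50, -2.50)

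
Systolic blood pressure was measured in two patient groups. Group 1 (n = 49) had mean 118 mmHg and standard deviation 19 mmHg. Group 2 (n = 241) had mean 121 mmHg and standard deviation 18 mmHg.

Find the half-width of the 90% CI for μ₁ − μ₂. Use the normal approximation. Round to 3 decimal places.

4.855

Per-group SEs: s₁/√n₁ = 19/√49 = 2.7143, s₂/√n₂ = 18/√241 = 1.1595.
Unpooled SE of the difference: √(7.36742449 + 1.34444025) = 2.9516.
Margin of error = z* · SE = 1.645 × 2.9516 = 4.8554.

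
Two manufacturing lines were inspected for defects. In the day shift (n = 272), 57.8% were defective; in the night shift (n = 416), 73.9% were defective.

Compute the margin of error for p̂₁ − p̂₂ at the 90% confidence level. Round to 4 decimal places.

0.0607

Each SE is √(p̂(1−p̂)/n): √(0.5780·0.4220/272) = 0.02995 and √(0.7390·0.2610/416) = 0.02153.
SE(p̂₁ − p̂₂) = √(SE₁² + SE₂²) = √(0.0008970025 + 0.0004635409) = 0.03689, since the two samples are independent.
At 90% confidence z* = 1.645; margin = 1.645 × 0.03689 = 0.06068.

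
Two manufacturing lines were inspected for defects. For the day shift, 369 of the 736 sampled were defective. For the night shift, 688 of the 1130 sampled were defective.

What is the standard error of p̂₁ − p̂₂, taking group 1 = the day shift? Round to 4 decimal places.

0.0235

Sample proportions: 369/736 = 0.5014, 688/1130 = 0.6088.
Each SE is √(p̂(1−p̂)/n): √(0.5014·0.4986/736) = 0.01843 and √(0.6088·0.3912/1130) = 0.01452.
SE(p̂₁ − p̂₂) = √(SE₁² + SE₂²) = √(0.0003396649 + 0.0002108304) = 0.02346, since the two samples are independent.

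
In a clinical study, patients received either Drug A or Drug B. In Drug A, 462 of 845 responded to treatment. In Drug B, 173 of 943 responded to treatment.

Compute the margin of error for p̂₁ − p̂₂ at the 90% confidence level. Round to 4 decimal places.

Sample proportions: 462/845 = 0.5467, 173/943 = 0.1835.
Each SE is √(p̂(1−p̂)/n): √(0.5467·0.4533/845) = 0.01713 and √(0.1835·0.8165/943) = 0.01260.
SE(p̂₁ − p̂₂) = √(SE₁² + SE₂²) = √(0.0002934369 + 0.00015876) = 0.02126, since the two samples are independent.
At 90% confidence z* = 1.645; margin = 1.645 × 0.02126 = 0.03497.

0.0350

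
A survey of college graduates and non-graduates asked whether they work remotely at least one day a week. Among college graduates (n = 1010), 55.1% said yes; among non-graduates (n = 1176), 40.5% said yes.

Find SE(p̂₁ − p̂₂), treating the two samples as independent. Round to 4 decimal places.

Each SE is √(p̂(1−p̂)/n): √(0.5510·0.4490/1010) = 0.01565 and √(0.4050·0.5950/1176) = 0.01431.
SE(p̂₁ − p̂₂) = √(SE₁² + SE₂²) = √(0.0002449225 + 0.0002047761) = 0.02121, since the two samples are independent.

0.0212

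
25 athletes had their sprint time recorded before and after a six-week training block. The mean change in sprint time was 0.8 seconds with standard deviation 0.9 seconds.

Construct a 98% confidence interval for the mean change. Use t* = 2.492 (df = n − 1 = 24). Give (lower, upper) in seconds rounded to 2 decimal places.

(0.35, 1.25)

This is a matched-pairs design, so SE = s_d/√n = 0.9/√25 = 0.1800.
Margin = 2.492 × 0.1800 = 0.4486; the interval is 0.8 ± 0.4486 = (0.35, 1.25).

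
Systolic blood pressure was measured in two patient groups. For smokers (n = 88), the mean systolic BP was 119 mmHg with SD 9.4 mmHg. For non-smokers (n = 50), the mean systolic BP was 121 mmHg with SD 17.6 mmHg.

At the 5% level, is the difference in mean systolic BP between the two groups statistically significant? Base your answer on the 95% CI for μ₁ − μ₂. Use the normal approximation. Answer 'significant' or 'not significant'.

not significant

Per-group SEs: s₁/√n₁ = 9.4/√88 = 1.0020, s₂/√n₂ = 17.6/√50 = 2.4890.
Unpooled SE of the difference: √(1.004004 + 6.195121) = 2.6831.
Margin of error = z* · SE = 1.960 × 2.6831 = 5.2589.
x̄₁ − x̄₂ = 119 − 121 = -2.0000.
CI: -2.0000 ± 5.2589 = (-7.2589, 3.2589).
The interval (-7.2589, 3.2589) contains 0, so the difference is not significant.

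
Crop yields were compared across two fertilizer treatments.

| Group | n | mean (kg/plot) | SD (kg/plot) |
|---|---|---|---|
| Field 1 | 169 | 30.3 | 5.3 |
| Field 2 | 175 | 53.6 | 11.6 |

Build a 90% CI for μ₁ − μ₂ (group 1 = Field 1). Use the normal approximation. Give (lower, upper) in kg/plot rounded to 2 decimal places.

(-24.89, -21.71)

Standard errors of each mean: 5.3/√169 = 0.4077 and 11.6/√175 = 0.8769.
SE(x̄₁ − x̄₂) = √(0.4077² + 0.8769²) = 0.9670 for independent samples with unequal variances.
With z* = 1.645, the margin is 1.645 × 0.9670 = 1.5907.
x̄₁ − x̄₂ = 30.3 − 53.6 = -23.3000; the interval is -23.3000 ± 1.5907 = (-24.89, -21.71).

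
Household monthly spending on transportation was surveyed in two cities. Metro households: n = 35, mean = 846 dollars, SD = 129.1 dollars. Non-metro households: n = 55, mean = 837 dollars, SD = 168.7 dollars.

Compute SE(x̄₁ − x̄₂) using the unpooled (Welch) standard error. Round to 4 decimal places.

SE₁ = s₁/√n₁ = 129.1/√35 = 21.8219; SE₂ = 168.7/√55 = 22.7475.
Independent samples, unequal variances: SE_diff = √(SE₁² + SE₂²) = √(476.19531961 + 517.44875625) = 31.5221.

31.5221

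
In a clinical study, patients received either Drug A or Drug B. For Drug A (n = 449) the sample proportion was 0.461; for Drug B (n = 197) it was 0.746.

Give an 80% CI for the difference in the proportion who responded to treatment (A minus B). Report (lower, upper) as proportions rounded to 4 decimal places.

Each SE is √(p̂(1−p̂)/n): √(0.4610·0.5390/449) = 0.02352 and √(0.7460·0.2540/197) = 0.03101.
SE(p̂₁ − p̂₂) = √(SE₁² + SE₂²) = √(0.0005531904 + 0.0009616201) = 0.03892, since the two samples are independent.
At 80% confidence z* = 1.282; margin = 1.282 × 0.03892 = 0.04990.
The difference is 0.4610 − 0.7460 = -0.2850, so the interval is -0.2850 ± 0.04990 = (-0.3349, -0.2351).

(-0.3349, -0.2351)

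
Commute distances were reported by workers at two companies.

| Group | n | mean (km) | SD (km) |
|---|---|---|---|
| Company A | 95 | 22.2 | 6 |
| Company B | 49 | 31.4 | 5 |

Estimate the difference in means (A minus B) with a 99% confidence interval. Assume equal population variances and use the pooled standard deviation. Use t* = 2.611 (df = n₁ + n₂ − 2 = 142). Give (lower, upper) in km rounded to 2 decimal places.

s_p = √[((n₁−1)s₁² + (n₂−1)s₂²)/(n₁+n₂−2)] = √[(94·6² + 48·5²)/142] = 5.6817.
SE = 5.6817·√(1/95 + 1/49) = 0.9993.
With t* = 2.611, margin = 2.611 × 0.9993 = 2.6092.
x̄₁ − x̄₂ = 22.2 − 31.4 = -9.2000; interval -9.2000 ± 2.6092 = (-11.81, -6.59).

(-11.81, -6.59)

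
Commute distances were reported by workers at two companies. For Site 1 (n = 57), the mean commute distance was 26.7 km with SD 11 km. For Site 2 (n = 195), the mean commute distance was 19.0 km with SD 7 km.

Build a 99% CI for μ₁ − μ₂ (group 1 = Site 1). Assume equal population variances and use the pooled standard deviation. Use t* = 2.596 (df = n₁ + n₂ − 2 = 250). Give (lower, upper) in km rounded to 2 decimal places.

s_p = √[((n₁−1)s₁² + (n₂−1)s₂²)/(n₁+n₂−2)] = √[(56·11² + 194·7²)/250] = 8.0702.
SE = 8.0702·√(1/57 + 1/195) = 1.2151.
With t* = 2.596, margin = 2.596 × 1.2151 = 3.1544.
x̄₁ − x̄₂ = 26.7 − 19.0 = 7.7000; interval 7.7000 ± 3.1544 = (4.55, 10.85).

(4.55, 10.85)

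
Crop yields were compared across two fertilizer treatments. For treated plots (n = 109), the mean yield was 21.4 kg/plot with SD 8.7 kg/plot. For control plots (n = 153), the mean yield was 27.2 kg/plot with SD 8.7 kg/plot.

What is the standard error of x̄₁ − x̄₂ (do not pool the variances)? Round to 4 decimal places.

SE₁ = s₁/√n₁ = 8.7/√109 = 0.8333; SE₂ = 8.7/√153 = 0.7034.
Independent samples, unequal variances: SE_diff = √(SE₁² + SE₂²) = √(0.69438889 + 0.49477156) = 1.0905.

1.0905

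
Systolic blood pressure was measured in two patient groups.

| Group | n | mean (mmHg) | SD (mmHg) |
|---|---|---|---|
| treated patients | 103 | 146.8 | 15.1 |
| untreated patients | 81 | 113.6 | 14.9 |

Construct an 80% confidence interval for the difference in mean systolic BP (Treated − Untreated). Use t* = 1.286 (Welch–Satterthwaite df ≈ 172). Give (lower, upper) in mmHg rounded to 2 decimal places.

(30.34, 36.06)

Standard errors of each mean: 15.1/√103 = 1.4878 and 14.9/√81 = 1.6556.
SE(x̄₁ − x̄₂) = √(1.4878² + 1.6556²) = 2.2259 for independent samples with unequal variances.
With t* = 1.286, the margin is 1.286 × 2.2259 = 2.8625.
x̄₁ − x̄₂ = 146.8 − 113.6 = 33.2000; the interval is 33.2000 ± 2.8625 = (30.34, 36.06).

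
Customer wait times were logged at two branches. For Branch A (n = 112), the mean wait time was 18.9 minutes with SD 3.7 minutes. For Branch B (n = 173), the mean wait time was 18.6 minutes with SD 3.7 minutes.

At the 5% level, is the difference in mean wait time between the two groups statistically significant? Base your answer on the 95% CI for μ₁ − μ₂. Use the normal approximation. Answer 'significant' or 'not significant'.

not significant

SE₁ = s₁/√n₁ = 3.7/√112 = 0.3496; SE₂ = 3.7/√173 = 0.2813.
Independent samples, unequal variances: SE_diff = √(SE₁² + SE₂²) = √(0.12222016 + 0.07912969) = 0.4487.
z* = 1.960, so margin of error = 1.960 × 0.4487 = 0.8795.
Difference in means = 18.9 − 18.6 = 0.3000.
0.3000 ± 0.8795 → (-0.5795, 1.1795).
The interval (-0.5795, 1.1795) contains 0, so the difference is not significant.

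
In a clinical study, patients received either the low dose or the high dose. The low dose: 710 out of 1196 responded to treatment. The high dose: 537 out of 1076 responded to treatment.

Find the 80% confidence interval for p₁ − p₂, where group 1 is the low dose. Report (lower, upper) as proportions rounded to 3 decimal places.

(0.068, 0.121)

p̂₁ = 710/1196 = 0.5936 and p̂₂ = 537/1076 = 0.4991.
SE₁ = √(p̂₁(1−p̂₁)/n₁) = √(0.5936·0.4064/1196) = 0.01420; SE₂ = √(0.4991·0.5009/1076) = 0.01524.
Independent samples: SE of the difference = √(SE₁² + SE₂²) = √(0.00020164 + 0.0002322576) = 0.02083.
z* for 80% confidence is 1.282, so the margin of error is 1.282 × 0.02083 = 0.02670.
Point estimate p̂₁ − p̂₂ = 0.5936 − 0.4991 = 0.0945.
0.0945 ± 0.02670 → (0.068, 0.121).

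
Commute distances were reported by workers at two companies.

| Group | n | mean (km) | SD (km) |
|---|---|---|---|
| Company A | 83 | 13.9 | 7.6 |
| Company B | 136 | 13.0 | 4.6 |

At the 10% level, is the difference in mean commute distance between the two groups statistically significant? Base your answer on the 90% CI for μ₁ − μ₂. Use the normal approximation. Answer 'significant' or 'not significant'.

Standard errors of each mean: 7.6/√83 = 0.8342 and 4.6/√136 = 0.3944.
SE(x̄₁ − x̄₂) = √(0.8342² + 0.3944²) = 0.9227 for independent samples with unequal variances.
With z* = 1.645, the margin is 1.645 × 0.9227 = 1.5178.
x̄₁ − x̄₂ = 13.9 − 13.0 = 0.9000; the interval is 0.9000 ± 1.5178 = (-0.6178, 2.4178).
The interval (-0.6178, 2.4178) contains 0, so the difference is not significant.

not significant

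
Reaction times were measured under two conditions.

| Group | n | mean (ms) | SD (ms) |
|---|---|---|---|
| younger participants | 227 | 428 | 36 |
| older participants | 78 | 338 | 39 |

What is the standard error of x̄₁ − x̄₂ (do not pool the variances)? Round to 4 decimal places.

5.0209

Per-group SEs: s₁/√n₁ = 36/√227 = 2.3894, s₂/√n₂ = 39/√78 = 4.4159.
Unpooled SE of the difference: √(5.70923236 + 19.50017281) = 5.0209.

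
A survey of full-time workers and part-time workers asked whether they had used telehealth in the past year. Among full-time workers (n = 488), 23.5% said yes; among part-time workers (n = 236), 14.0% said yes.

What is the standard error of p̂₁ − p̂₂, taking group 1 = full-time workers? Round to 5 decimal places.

0.02964

Each SE is √(p̂(1−p̂)/n): √(0.2350·0.7650/488) = 0.01919 and √(0.1400·0.8600/236) = 0.02259.
SE(p̂₁ − p̂₂) = √(SE₁² + SE₂²) = √(0.0003682561 + 0.0005103081) = 0.02964, since the two samples are independent.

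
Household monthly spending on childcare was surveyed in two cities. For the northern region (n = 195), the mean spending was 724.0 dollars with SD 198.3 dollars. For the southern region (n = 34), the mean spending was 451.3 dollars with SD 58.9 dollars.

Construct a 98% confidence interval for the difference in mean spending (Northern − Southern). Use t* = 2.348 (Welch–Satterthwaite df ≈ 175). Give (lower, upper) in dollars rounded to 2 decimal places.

(231.78, 313.62)

SE₁ = s₁/√n₁ = 198.3/√195 = 14.2006; SE₂ = 58.9/√34 = 10.1013.
Independent samples, unequal variances: SE_diff = √(SE₁² + SE₂²) = √(201.65704036 + 102.03626169) = 17.4268.
t* = 2.348, so margin of error = 2.348 × 17.4268 = 40.9181.
Difference in means = 724.0 − 451.3 = 272.7000.
272.7000 ± 40.9181 → (231.78, 313.62).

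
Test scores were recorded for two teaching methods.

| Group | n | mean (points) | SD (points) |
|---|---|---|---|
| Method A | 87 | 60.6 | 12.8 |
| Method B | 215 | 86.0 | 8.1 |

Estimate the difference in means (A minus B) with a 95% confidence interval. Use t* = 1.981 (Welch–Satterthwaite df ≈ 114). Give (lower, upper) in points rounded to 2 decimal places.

Per-group SEs: s₁/√n₁ = 12.8/√87 = 1.3723, s₂/√n₂ = 8.1/√215 = 0.5524.
Unpooled SE of the difference: √(1.88320729 + 0.30514576) = 1.4793.
Margin of error = t* · SE = 1.981 × 1.4793 = 2.9305.
x̄₁ − x̄₂ = 60.6 − 86.0 = -25.4000.
CI: -25.4000 ± 2.9305 = (-28.33, -22.47).

(-28.33, -22.47)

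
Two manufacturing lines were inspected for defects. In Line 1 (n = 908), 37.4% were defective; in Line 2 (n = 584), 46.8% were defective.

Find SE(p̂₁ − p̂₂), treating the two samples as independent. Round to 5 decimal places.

The two standard errors are √(0.3740×0.6260/908) = 0.01606 and √(0.4680×0.5320/584) = 0.02065.
Because the samples are independent, SE_diff = √(0.01606² + 0.02065²) = 0.02616.

0.02616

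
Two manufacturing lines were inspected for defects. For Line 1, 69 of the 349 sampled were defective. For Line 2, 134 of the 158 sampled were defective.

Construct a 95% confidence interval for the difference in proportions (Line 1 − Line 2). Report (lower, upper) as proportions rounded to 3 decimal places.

p̂₁ = 69/349 = 0.1977 and p̂₂ = 134/158 = 0.8481.
SE₁ = √(p̂₁(1−p̂₁)/n₁) = √(0.1977·0.8023/349) = 0.02132; SE₂ = √(0.8481·0.1519/158) = 0.02855.
Independent samples: SE of the difference = √(SE₁² + SE₂²) = √(0.0004545424 + 0.0008151025) = 0.03563.
z* for 95% confidence is 1.960, so the margin of error is 1.960 × 0.03563 = 0.06983.
Point estimate p̂₁ − p̂₂ = 0.1977 − 0.8481 = -0.6504.
-0.6504 ± 0.06983 → (-0.720, -0.581).

(-0.720, -0.581)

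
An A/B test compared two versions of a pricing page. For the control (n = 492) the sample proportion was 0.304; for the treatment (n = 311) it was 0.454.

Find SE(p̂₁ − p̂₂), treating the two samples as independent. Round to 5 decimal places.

0.03503

SE₁ = √(p̂₁(1−p̂₁)/n₁) = √(0.3040·0.6960/492) = 0.02074; SE₂ = √(0.4540·0.5460/311) = 0.02823.
Independent samples: SE of the difference = √(SE₁² + SE₂²) = √(0.0004301476 + 0.0007969329) = 0.03503.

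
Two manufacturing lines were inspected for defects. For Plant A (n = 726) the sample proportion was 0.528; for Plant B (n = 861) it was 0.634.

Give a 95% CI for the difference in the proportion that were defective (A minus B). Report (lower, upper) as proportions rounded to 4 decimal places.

The two standard errors are √(0.5280×0.4720/726) = 0.01853 and √(0.6340×0.3660/861) = 0.01642.
Because the samples are independent, SE_diff = √(0.01853² + 0.01642²) = 0.02476.
Using z* = 1.960 for 95%, ME = 1.960 × 0.02476 = 0.04853.
p̂₁ − p̂₂ = -0.1060; interval -0.1060 ± 0.04853 gives (-0.1545, -0.0575).

(-0.1545, -0.0575)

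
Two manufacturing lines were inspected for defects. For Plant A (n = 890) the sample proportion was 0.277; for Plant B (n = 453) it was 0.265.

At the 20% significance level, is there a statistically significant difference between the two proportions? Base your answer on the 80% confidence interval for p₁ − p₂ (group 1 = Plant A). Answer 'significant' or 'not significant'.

not significant

SE₁ = √(p̂₁(1−p̂₁)/n₁) = √(0.2770·0.7230/890) = 0.01500; SE₂ = √(0.2650·0.7350/453) = 0.02074.
Independent samples: SE of the difference = √(SE₁² + SE₂²) = √(0.000225 + 0.0004301476) = 0.02560.
z* for 80% confidence is 1.282, so the margin of error is 1.282 × 0.02560 = 0.03282.
Point estimate p̂₁ − p̂₂ = 0.2770 − 0.2650 = 0.0120.
0.0120 ± 0.03282 → (-0.02082, 0.04482).
The interval (-0.02082, 0.04482) contains 0, so the difference is not significant.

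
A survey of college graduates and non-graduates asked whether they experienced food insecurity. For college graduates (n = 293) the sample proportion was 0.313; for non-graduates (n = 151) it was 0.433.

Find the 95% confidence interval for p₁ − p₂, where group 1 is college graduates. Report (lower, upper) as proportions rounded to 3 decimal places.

(-0.215, -0.025)

Each SE is √(p̂(1−p̂)/n): √(0.3130·0.6870/293) = 0.02709 and √(0.4330·0.5670/151) = 0.04032.
SE(p̂₁ − p̂₂) = √(SE₁² + SE₂²) = √(0.0007338681 + 0.0016257024) = 0.04858, since the two samples are independent.
At 95% confidence z* = 1.960; margin = 1.960 × 0.04858 = 0.09522.
The difference is 0.3130 − 0.4330 = -0.1200, so the interval is -0.1200 ± 0.09522 = (-0.215, -0.025).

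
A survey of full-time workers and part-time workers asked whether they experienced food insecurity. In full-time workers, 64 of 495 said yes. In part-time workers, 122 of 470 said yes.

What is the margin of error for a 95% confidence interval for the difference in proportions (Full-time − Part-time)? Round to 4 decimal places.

0.0494

p̂₁ = 64/495 = 0.1293 and p̂₂ = 122/470 = 0.2596.
SE₁ = √(p̂₁(1−p̂₁)/n₁) = √(0.1293·0.8707/495) = 0.01508; SE₂ = √(0.2596·0.7404/470) = 0.02022.
Independent samples: SE of the difference = √(SE₁² + SE₂²) = √(0.0002274064 + 0.0004088484) = 0.02522.
z* for 95% confidence is 1.960, so the margin of error is 1.960 × 0.02522 = 0.04943.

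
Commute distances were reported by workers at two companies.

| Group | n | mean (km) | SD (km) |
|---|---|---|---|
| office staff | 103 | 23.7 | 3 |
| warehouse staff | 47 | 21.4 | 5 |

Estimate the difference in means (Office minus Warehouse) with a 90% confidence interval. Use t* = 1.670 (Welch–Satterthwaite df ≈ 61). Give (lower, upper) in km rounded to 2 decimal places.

Per-group SEs: s₁/√n₁ = 3/√103 = 0.2956, s₂/√n₂ = 5/√47 = 0.7293.
Unpooled SE of the difference: √(0.08737936 + 0.53187849) = 0.7869.
Margin of error = t* · SE = 1.670 × 0.7869 = 1.3141.
x̄₁ − x̄₂ = 23.7 − 21.4 = 2.3000.
CI: 2.3000 ± 1.3141 = (0.99, 3.61).

(0.99, 3.61)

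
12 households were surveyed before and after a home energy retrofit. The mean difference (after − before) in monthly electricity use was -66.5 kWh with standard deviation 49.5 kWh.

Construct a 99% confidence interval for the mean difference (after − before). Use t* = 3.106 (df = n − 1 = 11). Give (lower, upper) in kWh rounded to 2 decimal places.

(-110.88, -22.12)

Paired design: SE = s_d/√n = 49.5/√12 = 14.2894.
t* = 3.106; margin of error = 3.106 × 14.2894 = 44.3829.
-66.5 ± 44.3829 → (-110.88, -22.12).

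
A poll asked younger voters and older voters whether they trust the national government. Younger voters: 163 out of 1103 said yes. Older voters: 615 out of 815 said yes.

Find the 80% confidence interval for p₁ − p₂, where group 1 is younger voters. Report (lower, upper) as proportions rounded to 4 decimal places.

Sample proportions: 163/1103 = 0.1478, 615/815 = 0.7546.
Each SE is √(p̂(1−p̂)/n): √(0.1478·0.8522/1103) = 0.01069 and √(0.7546·0.2454/815) = 0.01507.
SE(p̂₁ − p̂₂) = √(SE₁² + SE₂²) = √(0.0001142761 + 0.0002271049) = 0.01848, since the two samples are independent.
At 80% confidence z* = 1.282; margin = 1.282 × 0.01848 = 0.02369.
The difference is 0.1478 − 0.7546 = -0.6068, so the interval is -0.6068 ± 0.02369 = (-0.6305, -0.5831).

(-0.6305, -0.5831)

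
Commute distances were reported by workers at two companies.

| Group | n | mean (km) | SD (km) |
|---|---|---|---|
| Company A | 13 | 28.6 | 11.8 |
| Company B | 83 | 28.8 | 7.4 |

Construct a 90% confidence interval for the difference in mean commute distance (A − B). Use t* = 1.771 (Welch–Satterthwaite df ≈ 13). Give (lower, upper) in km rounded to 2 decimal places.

(-6.17, 5.77)

SE₁ = s₁/√n₁ = 11.8/√13 = 3.2727; SE₂ = 7.4/√83 = 0.8123.
Independent samples, unequal variances: SE_diff = √(SE₁² + SE₂²) = √(10.71056529 + 0.65983129) = 3.3720.
t* = 1.771, so margin of error = 1.771 × 3.3720 = 5.9718.
Difference in means = 28.6 − 28.8 = -0.2000.
-0.2000 ± 5.9718 → (-6.17, 5.77).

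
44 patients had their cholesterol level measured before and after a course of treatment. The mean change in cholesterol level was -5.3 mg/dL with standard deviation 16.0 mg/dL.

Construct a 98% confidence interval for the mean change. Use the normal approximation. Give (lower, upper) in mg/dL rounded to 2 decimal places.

(-10.91, 0.31)

Paired design: SE = s_d/√n = 16.0/√44 = 2.4121.
z* = 2.326; margin of error = 2.326 × 2.4121 = 5.6105.
-5.3 ± 5.6105 → (-10.91, 0.31).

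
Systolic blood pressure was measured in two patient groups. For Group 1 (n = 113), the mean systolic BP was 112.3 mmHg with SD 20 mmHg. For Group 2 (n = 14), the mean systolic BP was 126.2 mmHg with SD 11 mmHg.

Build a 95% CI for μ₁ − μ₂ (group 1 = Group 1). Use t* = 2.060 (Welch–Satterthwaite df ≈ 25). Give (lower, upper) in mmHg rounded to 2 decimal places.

Per-group SEs: s₁/√n₁ = 20/√113 = 1.8814, s₂/√n₂ = 11/√14 = 2.9399.
Unpooled SE of the difference: √(3.53966596 + 8.64301201) = 3.4904.
Margin of error = t* · SE = 2.060 × 3.4904 = 7.1902.
x̄₁ − x̄₂ = 112.3 − 126.2 = -13.9000.
CI: -13.9000 ± 7.1902 = (-21.09, -6.71).

(-21.09, -6.71)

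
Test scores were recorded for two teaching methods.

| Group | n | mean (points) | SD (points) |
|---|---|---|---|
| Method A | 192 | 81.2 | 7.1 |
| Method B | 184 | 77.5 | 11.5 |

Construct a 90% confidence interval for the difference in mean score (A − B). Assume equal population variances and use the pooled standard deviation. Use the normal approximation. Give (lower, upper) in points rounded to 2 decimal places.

Pooled variance s_p² = [191·7.1² + 183·11.5²] / (192+184−2) = 90.4547, so s_p = 9.5108.
SE_diff = s_p·√(1/n₁ + 1/n₂) = 9.5108·√(1/192 + 1/184) = 0.9812.
z* = 1.645; margin = 1.645 × 0.9812 = 1.6141.
Difference = 81.2 − 77.5 = 3.7000.
3.7000 ± 1.6141 → (2.09, 5.31).

(2.09, 5.31)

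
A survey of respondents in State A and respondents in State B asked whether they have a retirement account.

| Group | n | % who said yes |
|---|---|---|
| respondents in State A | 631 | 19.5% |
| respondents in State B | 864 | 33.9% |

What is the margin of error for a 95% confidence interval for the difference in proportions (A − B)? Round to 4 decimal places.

0.0442

SE₁ = √(p̂₁(1−p̂₁)/n₁) = √(0.1950·0.8050/631) = 0.01577; SE₂ = √(0.3390·0.6610/864) = 0.01610.
Independent samples: SE of the difference = √(SE₁² + SE₂²) = √(0.0002486929 + 0.00025921) = 0.02254.
z* for 95% confidence is 1.960, so the margin of error is 1.960 × 0.02254 = 0.04418.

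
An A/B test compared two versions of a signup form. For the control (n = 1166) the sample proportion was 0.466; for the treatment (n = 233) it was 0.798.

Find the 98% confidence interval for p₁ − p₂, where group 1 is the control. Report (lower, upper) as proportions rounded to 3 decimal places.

(-0.402, -0.262)

Each SE is √(p̂(1−p̂)/n): √(0.4660·0.5340/1166) = 0.01461 and √(0.7980·0.2020/233) = 0.02630.
SE(p̂₁ − p̂₂) = √(SE₁² + SE₂²) = √(0.0002134521 + 0.00069169) = 0.03009, since the two samples are independent.
At 98% confidence z* = 2.326; margin = 2.326 × 0.03009 = 0.06999.
The difference is 0.4660 − 0.7980 = -0.3320, so the interval is -0.3320 ± 0.06999 = (-0.402, -0.262).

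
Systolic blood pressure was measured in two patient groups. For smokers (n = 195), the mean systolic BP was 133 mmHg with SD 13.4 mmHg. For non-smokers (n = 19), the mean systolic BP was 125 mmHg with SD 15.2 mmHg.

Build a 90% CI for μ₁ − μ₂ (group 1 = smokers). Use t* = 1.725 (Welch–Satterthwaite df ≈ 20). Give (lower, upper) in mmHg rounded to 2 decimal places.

Standard errors of each mean: 13.4/√195 = 0.9596 and 15.2/√19 = 3.4871.
SE(x̄₁ − x̄₂) = √(0.9596² + 3.4871²) = 3.6167 for independent samples with unequal variances.
With t* = 1.725, the margin is 1.725 × 3.6167 = 6.2388.
x̄₁ − x̄₂ = 133 − 125 = 8.0000; the interval is 8.0000 ± 6.2388 = (1.76, 14.24).

(1.76, 14.24)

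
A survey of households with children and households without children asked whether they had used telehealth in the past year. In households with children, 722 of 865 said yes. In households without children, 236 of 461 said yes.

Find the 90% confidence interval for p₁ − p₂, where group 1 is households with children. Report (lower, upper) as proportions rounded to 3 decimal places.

First, p̂₁ = 722/865 = 0.8347; p̂₂ = 236/461 = 0.5119.
The two standard errors are √(0.8347×0.1653/865) = 0.01263 and √(0.5119×0.4881/461) = 0.02328.
Because the samples are independent, SE_diff = √(0.01263² + 0.02328²) = 0.02649.
Using z* = 1.645 for 90%, ME = 1.645 × 0.02649 = 0.04358.
p̂₁ − p̂₂ = 0.3228; interval 0.3228 ± 0.04358 gives (0.279, 0.366).

(0.279, 0.366)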